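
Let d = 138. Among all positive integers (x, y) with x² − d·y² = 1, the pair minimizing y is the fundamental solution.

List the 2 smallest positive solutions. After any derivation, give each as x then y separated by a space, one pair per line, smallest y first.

47 4
4417 376

√138 = [11; 1,2,1,22, …], period ℓ=4 (even) → k=3
step 0: (11, 1)  from 11·(1,0) + (0,1)
step 1: (12, 1)  from 1·(11,1) + (1,0)
step 2: (35, 3)  from 2·(12,1) + (11,1)
step 3: (47, 4)  from 1·(35,3) + (12,1)
fundamental: x₁=47, y₁=4  (since 2209 − 138·16 = 1)
(x_2, y_2) = (47·47 + 138·4·4, 47·4 + 4·47) = (4417, 376)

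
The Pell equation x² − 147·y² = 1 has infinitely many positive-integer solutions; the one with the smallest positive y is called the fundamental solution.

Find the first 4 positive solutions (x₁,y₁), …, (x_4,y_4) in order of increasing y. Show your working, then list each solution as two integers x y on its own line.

[12; 8,24] for √147; ℓ=2 ⇒ convergent index 1
a_0=12:  p_0=12·1+0=12,  q_0=12·0+1=1
a_1=8:  p_1=8·12+1=97,  q_1=8·1+0=8
→ (97, 8).  Check: 97²=9409, 147·8²=9408, difference 1.
(97+8√147)^2 = 18817 + 1552√147
(97+8√147)^3 = 3650401 + 301080√147
(97+8√147)^4 = 708158977 + 58407968√147

97 8
18817 1552
3650401 301080
708158977 58407968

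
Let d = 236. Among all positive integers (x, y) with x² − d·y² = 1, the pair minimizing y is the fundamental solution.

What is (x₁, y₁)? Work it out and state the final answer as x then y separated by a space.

√236 = [15; 2,1,3,5,1,6,1,5,3,1,2,30, …], period ℓ=12 (even) → k=11
step 0: (15, 1)  from 15·(1,0) + (0,1)
step 1: (31, 2)  from 2·(15,1) + (1,0)
step 2: (46, 3)  from 1·(31,2) + (15,1)
step 3: (169, 11)  from 3·(46,3) + (31,2)
…
step 5: (1060, 69)  from 1·(891,58) + (169,11)
step 6: (7251, 472)  from 6·(1060,69) + (891,58)
step 7: (8311, 541)  from 1·(7251,472) + (1060,69)
step 8: (48806, 3177)  from 5·(8311,541) + (7251,472)
step 9: (154729, 10072)  from 3·(48806,3177) + (8311,541)
step 10: (203535, 13249)  from 1·(154729,10072) + (48806,3177)
step 11: (561799, 36570)  from 2·(203535,13249) + (154729,10072)
(x₁, y₁) = (561799, 36570);  561799² − 236·36570² = 1 ✓

561799 36570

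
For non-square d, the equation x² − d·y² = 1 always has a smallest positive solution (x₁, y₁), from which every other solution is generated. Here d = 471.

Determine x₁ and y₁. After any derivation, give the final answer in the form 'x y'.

7838695 361188

[21; 1,2,2,1,3,…,2,1,42] for √471; ℓ=14 ⇒ convergent index 13
k=0  a_k=21  p_k/q_k = 21/1
…
k=3  a_k=2  p_k/q_k = 152/7
k=4  a_k=1  p_k/q_k = 217/10
k=5  a_k=3  p_k/q_k = 803/37
k=6  a_k=4  p_k/q_k = 3429/158
k=7  a_k=14  p_k/q_k = 48809/2249
…
k=9  a_k=3  p_k/q_k = 644804/29711
k=10  a_k=1  p_k/q_k = 843469/38865
k=11  a_k=2  p_k/q_k = 2331742/107441
k=12  a_k=2  p_k/q_k = 5506953/253747
k=13  a_k=1  p_k/q_k = 7838695/361188
fundamental: x₁=7838695, y₁=361188  (since 61445139303025 − 471·130456771344 = 1)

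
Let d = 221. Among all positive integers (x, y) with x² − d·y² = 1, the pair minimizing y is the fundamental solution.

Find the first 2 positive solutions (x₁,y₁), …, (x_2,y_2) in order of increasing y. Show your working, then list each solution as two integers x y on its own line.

[14; 1,6,2,6,1,28] for √221; ℓ=6 ⇒ convergent index 5
step 0: (14, 1)  from 14·(1,0) + (0,1)
…
step 3: (223, 15)  from 2·(104,7) + (15,1)
step 4: (1442, 97)  from 6·(223,15) + (104,7)
step 5: (1665, 112)  from 1·(1442,97) + (223,15)
(x₁, y₁) = (1665, 112);  1665² − 221·112² = 1 ✓
k=2:  x_2 = 1665·1665+221·112·112 = 5544449,  y_2 = 1665·112+112·1665 = 372960

1665 112
5544449 372960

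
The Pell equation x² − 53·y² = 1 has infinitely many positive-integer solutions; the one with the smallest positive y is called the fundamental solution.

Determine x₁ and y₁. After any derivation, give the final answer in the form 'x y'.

√53 = [7; 3,1,1,3,14, …], period ℓ=5 (odd) → k=9
i=0: a=7 ⇒ p=7, q=1
i=1: a=3 ⇒ p=22, q=3
i=2: a=1 ⇒ p=29, q=4
i=3: a=1 ⇒ p=51, q=7
…
i=6: a=3 ⇒ p=7979, q=1096
i=7: a=1 ⇒ p=10578, q=1453
i=8: a=1 ⇒ p=18557, q=2549
i=9: a=3 ⇒ p=66249, q=9100
→ (66249, 9100).  Check: 66249²=4388930001, 53·9100²=4388930000, difference 1.

66249 9100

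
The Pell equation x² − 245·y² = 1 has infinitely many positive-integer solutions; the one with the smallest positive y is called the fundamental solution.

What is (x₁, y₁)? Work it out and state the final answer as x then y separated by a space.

√245 = [15; 1,1,1,7,6,7,1,1,1,30, …], period ℓ=10 (even) → k=9
i=0: a=15 ⇒ p=15, q=1
i=1: a=1 ⇒ p=16, q=1
i=2: a=1 ⇒ p=31, q=2
…
i=6: a=7 ⇒ p=15809, q=1010
…
i=8: a=1 ⇒ p=33825, q=2161
i=9: a=1 ⇒ p=51841, q=3312
→ (51841, 3312).  Check: 51841²=2687489281, 245·3312²=2687489280, difference 1.

51841 3312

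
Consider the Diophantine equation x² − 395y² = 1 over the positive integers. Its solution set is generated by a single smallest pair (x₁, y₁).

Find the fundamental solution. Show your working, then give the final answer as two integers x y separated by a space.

√395 = [19; 1,6,1,38, …], period ℓ=4 (even) → k=3
k=0  a_k=19  p_k/q_k = 19/1
k=1  a_k=1  p_k/q_k = 20/1
k=2  a_k=6  p_k/q_k = 139/7
k=3  a_k=1  p_k/q_k = 159/8
fundamental: x₁=159, y₁=8  (since 25281 − 395·64 = 1)

159 8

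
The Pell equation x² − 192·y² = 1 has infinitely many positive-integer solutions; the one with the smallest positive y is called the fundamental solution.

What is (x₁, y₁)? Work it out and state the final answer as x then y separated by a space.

97 7

√192 → a₀=13, period (1,5,1,26); ℓ=4 even so k=3
a_0=13:  p_0=13·1+0=13,  q_0=13·0+1=1
…
a_2=5:  p_2=5·14+13=83,  q_2=5·1+1=6
a_3=1:  p_3=1·83+14=97,  q_3=1·6+1=7
(x₁, y₁) = (97, 7);  97² − 192·7² = 1 ✓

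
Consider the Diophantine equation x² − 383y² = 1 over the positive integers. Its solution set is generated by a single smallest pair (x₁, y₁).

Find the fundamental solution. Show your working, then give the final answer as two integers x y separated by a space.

√383 → a₀=19, period (1,1,3,19,3,1,1,38); ℓ=8 even so k=7
k=0  a_k=19  p_k/q_k = 19/1
k=1  a_k=1  p_k/q_k = 20/1
…
k=3  a_k=3  p_k/q_k = 137/7
k=4  a_k=19  p_k/q_k = 2642/135
k=5  a_k=3  p_k/q_k = 8063/412
k=6  a_k=1  p_k/q_k = 10705/547
k=7  a_k=1  p_k/q_k = 18768/959
fundamental: x₁=18768, y₁=959  (since 352237824 − 383·919681 = 1)

18768 959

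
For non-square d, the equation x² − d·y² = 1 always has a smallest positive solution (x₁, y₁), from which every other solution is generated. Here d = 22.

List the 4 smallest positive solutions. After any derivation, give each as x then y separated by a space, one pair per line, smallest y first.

√22 → a₀=4, period (1,2,4,2,1,8); ℓ=6 even so k=5
i=0: a=4 ⇒ p=4, q=1
i=1: a=1 ⇒ p=5, q=1
i=2: a=2 ⇒ p=14, q=3
i=3: a=4 ⇒ p=61, q=13
i=4: a=2 ⇒ p=136, q=29
i=5: a=1 ⇒ p=197, q=42
fundamental: x₁=197, y₁=42  (since 38809 − 22·1764 = 1)
n=2: (197,42)∘(197,42) = (197·197+22·42·42, 197·42+42·197) = (77617,16548)
n=3: (77617,16548)∘(197,42) = (197·77617+22·42·16548, 197·16548+42·77617) = (30580901,6519870)
n=4: (30580901,6519870)∘(197,42) = (197·30580901+22·42·6519870, 197·6519870+42·30580901) = (12048797377,2568812232)

197 42
77617 16548
30580901 6519870
12048797377 2568812232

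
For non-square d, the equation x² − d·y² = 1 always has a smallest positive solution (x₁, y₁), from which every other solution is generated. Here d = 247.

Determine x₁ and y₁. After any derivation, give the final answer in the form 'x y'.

√247 = [15; 1,2,1,1,9,1,9,1,1,2,1,30, …], period ℓ=12 (even) → k=11
i=0: a=15 ⇒ p=15, q=1
i=1: a=1 ⇒ p=16, q=1
i=2: a=2 ⇒ p=47, q=3
i=3: a=1 ⇒ p=63, q=4
…
i=5: a=9 ⇒ p=1053, q=67
i=6: a=1 ⇒ p=1163, q=74
…
i=8: a=1 ⇒ p=12683, q=807
i=9: a=1 ⇒ p=24203, q=1540
i=10: a=2 ⇒ p=61089, q=3887
i=11: a=1 ⇒ p=85292, q=5427
fundamental: x₁=85292, y₁=5427  (since 7274725264 − 247·29452329 = 1)

85292 5427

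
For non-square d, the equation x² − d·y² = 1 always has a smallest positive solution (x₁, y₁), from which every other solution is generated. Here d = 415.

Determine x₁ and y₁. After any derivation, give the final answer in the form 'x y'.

√415 = [20; 2,1,2,4,6,…,1,2,40, …], period ℓ=16 (even) → k=15
step 0: (20, 1)  from 20·(1,0) + (0,1)
…
step 2: (61, 3)  from 1·(41,2) + (20,1)
step 3: (163, 8)  from 2·(61,3) + (41,2)
step 4: (713, 35)  from 4·(163,8) + (61,3)
step 5: (4441, 218)  from 6·(713,35) + (163,8)
…
step 7: (9595, 471)  from 1·(5154,253) + (4441,218)
step 8: (33939, 1666)  from 3·(9595,471) + (5154,253)
step 9: (43534, 2137)  from 1·(33939,1666) + (9595,471)
…
step 11: (508372, 24955)  from 6·(77473,3803) + (43534,2137)
step 12: (2110961, 103623)  from 4·(508372,24955) + (77473,3803)
step 13: (4730294, 232201)  from 2·(2110961,103623) + (508372,24955)
step 14: (6841255, 335824)  from 1·(4730294,232201) + (2110961,103623)
step 15: (18412804, 903849)  from 2·(6841255,335824) + (4730294,232201)
fundamental: x₁=18412804, y₁=903849  (since 339031351142416 − 415·816943014801 = 1)

18412804 903849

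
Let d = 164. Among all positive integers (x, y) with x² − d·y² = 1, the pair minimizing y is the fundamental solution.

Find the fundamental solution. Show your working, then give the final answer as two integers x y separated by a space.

√164 = [12; 1,4,6,4,1,24, …], period ℓ=6 (even) → k=5
step 0: (12, 1)  from 12·(1,0) + (0,1)
…
step 2: (64, 5)  from 4·(13,1) + (12,1)
…
step 4: (1652, 129)  from 4·(397,31) + (64,5)
step 5: (2049, 160)  from 1·(1652,129) + (397,31)
fundamental: x₁=2049, y₁=160  (since 4198401 − 164·25600 = 1)

2049 160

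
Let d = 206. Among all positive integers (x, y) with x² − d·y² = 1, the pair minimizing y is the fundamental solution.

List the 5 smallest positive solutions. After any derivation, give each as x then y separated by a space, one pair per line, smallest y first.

59535 4148
7088832449 493902360
844067279642895 58808954001052
100503090979990675201 7002382152411359280
11966903042143422416540175 833773642828811595468548

√206 → a₀=14, period (2,1,5,14,5,1,2,28); ℓ=8 even so k=7
step 0: (14, 1)  from 14·(1,0) + (0,1)
…
step 2: (43, 3)  from 1·(29,2) + (14,1)
…
step 6: (20998, 1463)  from 1·(17539,1222) + (3459,241)
step 7: (59535, 4148)  from 2·(20998,1463) + (17539,1222)
→ (59535, 4148).  Check: 59535²=3544416225, 206·4148²=3544416224, difference 1.
(59535+4148√206)^2 = 7088832449 + 493902360√206
(59535+4148√206)^3 = 844067279642895 + 58808954001052√206
(59535+4148√206)^4 = 100503090979990675201 + 7002382152411359280√206
(59535+4148√206)^5 = 11966903042143422416540175 + 833773642828811595468548√206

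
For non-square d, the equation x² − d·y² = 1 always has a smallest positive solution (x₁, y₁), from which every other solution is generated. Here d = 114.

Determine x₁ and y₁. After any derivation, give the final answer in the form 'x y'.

1025 96

√114 = [10; 1,2,10,2,1,20, …], period ℓ=6 (even) → k=5
k=0  a_k=10  p_k/q_k = 10/1
…
k=4  a_k=2  p_k/q_k = 694/65
k=5  a_k=1  p_k/q_k = 1025/96
(x₁, y₁) = (1025, 96);  1025² − 114·96² = 1 ✓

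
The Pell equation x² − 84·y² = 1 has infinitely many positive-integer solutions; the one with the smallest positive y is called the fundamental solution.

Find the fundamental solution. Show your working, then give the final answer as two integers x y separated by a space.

√84 = [9; 6,18, …], period ℓ=2 (even) → k=1
i=0: a=9 ⇒ p=9, q=1
i=1: a=6 ⇒ p=55, q=6
→ (55, 6).  Check: 55²=3025, 84·6²=3024, difference 1.

55 6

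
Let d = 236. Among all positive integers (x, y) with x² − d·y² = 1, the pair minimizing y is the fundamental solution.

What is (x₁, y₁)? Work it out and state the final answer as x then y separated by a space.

√236 = [15; 2,1,3,5,1,6,1,5,3,1,2,30, …], period ℓ=12 (even) → k=11
step 0: (15, 1)  from 15·(1,0) + (0,1)
…
step 3: (169, 11)  from 3·(46,3) + (31,2)
step 4: (891, 58)  from 5·(169,11) + (46,3)
step 5: (1060, 69)  from 1·(891,58) + (169,11)
…
step 9: (154729, 10072)  from 3·(48806,3177) + (8311,541)
step 10: (203535, 13249)  from 1·(154729,10072) + (48806,3177)
step 11: (561799, 36570)  from 2·(203535,13249) + (154729,10072)
fundamental: x₁=561799, y₁=36570  (since 315618116401 − 236·1337364900 = 1)

561799 36570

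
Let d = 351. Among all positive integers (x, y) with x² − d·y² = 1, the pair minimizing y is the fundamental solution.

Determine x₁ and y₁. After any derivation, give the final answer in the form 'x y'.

d=351: √d = [18; 1,2,1,3,2,2,2,3,1,2,1,36] (ℓ=12, even), read p_11/q_11
k=0  a_k=18  p_k/q_k = 18/1
k=1  a_k=1  p_k/q_k = 19/1
k=2  a_k=2  p_k/q_k = 56/3
…
k=4  a_k=3  p_k/q_k = 281/15
…
k=6  a_k=2  p_k/q_k = 1555/83
…
k=10  a_k=2  p_k/q_k = 45882/2449
k=11  a_k=1  p_k/q_k = 62425/3332
(x₁, y₁) = (62425, 3332);  62425² − 351·3332² = 1 ✓

62425 3332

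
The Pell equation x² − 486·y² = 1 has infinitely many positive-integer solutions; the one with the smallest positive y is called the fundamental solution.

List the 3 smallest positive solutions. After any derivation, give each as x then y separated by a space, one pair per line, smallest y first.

√486 → a₀=22, period (22,44); ℓ=2 even so k=1
k=0  a_k=22  p_k/q_k = 22/1
k=1  a_k=22  p_k/q_k = 485/22
(x₁, y₁) = (485, 22);  485² − 486·22² = 1 ✓
(485+22√486)^2 = 470449 + 21340√486
(485+22√486)^3 = 456335045 + 20699778√486

485 22
470449 21340
456335045 20699778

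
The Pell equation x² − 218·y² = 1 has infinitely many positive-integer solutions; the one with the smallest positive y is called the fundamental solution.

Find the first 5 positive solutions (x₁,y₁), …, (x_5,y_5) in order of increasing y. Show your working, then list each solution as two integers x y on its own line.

[14; 1,3,3,1,28] for √218; ℓ=5 ⇒ convergent index 9
k=0  a_k=14  p_k/q_k = 14/1
k=1  a_k=1  p_k/q_k = 15/1
k=2  a_k=3  p_k/q_k = 59/4
k=3  a_k=3  p_k/q_k = 192/13
k=4  a_k=1  p_k/q_k = 251/17
k=5  a_k=28  p_k/q_k = 7220/489
k=6  a_k=1  p_k/q_k = 7471/506
…
k=8  a_k=3  p_k/q_k = 96370/6527
k=9  a_k=1  p_k/q_k = 126003/8534
fundamental: x₁=126003, y₁=8534  (since 15876756009 − 218·72829156 = 1)
k=2:  x_2 = 126003·126003+218·8534·8534 = 31753512017,  y_2 = 126003·8534+8534·126003 = 2150619204
k=3:  x_3 = 126003·31753512017+218·8534·2150619204 = 8002075549230099,  y_3 = 126003·2150619204+8534·31753512017 = 541968943114690
k=4:  x_4 = 126003·8002075549230099+218·8534·541968943114690 = 2016571050827526816577,  y_4 = 126003·541968943114690+8534·8002075549230099 = 136579425476409948936
k=5:  x_5 = 126003·2016571050827526816577+218·8534·136579425476409948936 = 508188004226839647389073363,  y_5 = 126003·136579425476409948936+8534·2016571050827526816577 = 34418834696066196648450926

126003 8534
31753512017 2150619204
8002075549230099 541968943114690
2016571050827526816577 136579425476409948936
508188004226839647389073363 34418834696066196648450926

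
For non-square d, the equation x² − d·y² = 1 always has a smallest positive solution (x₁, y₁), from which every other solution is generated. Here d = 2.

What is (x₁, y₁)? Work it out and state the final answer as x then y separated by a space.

3 2

√2 = [1; 2, …], period ℓ=1 (odd) → k=1
k=0  a_k=1  p_k/q_k = 1/1
k=1  a_k=2  p_k/q_k = 3/2
(x₁, y₁) = (3, 2);  3² − 2·2² = 1 ✓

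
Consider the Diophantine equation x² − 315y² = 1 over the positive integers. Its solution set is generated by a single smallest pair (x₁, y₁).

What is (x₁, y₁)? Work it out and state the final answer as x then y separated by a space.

71 4

d=315: √d = [17; 1,2,1,34] (ℓ=4, even), read p_3/q_3
step 0: (17, 1)  from 17·(1,0) + (0,1)
step 1: (18, 1)  from 1·(17,1) + (1,0)
step 2: (53, 3)  from 2·(18,1) + (17,1)
step 3: (71, 4)  from 1·(53,3) + (18,1)
→ (71, 4).  Check: 71²=5041, 315·4²=5040, difference 1.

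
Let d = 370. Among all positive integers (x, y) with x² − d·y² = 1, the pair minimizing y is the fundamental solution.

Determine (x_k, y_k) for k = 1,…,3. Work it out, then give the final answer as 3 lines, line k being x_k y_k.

213859 11118
91471343761 4755368724
39123940210553539 2033956799880714

d=370: √d = [19; 4,4,38] (ℓ=3, odd), read p_5/q_5
k=0  a_k=19  p_k/q_k = 19/1
…
k=2  a_k=4  p_k/q_k = 327/17
k=3  a_k=38  p_k/q_k = 12503/650
k=4  a_k=4  p_k/q_k = 50339/2617
k=5  a_k=4  p_k/q_k = 213859/11118
fundamental: x₁=213859, y₁=11118  (since 45735671881 − 370·123609924 = 1)
k=2:  x_2 = 213859·213859+370·11118·11118 = 91471343761,  y_2 = 213859·11118+11118·213859 = 4755368724
k=3:  x_3 = 213859·91471343761+370·11118·4755368724 = 39123940210553539,  y_3 = 213859·4755368724+11118·91471343761 = 2033956799880714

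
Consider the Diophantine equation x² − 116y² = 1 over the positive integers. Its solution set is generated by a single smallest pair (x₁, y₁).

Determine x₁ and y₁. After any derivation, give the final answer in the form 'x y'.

[10; 1,3,2,1,4,1,2,3,1,20] for √116; ℓ=10 ⇒ convergent index 9
i=0: a=10 ⇒ p=10, q=1
i=1: a=1 ⇒ p=11, q=1
i=2: a=3 ⇒ p=43, q=4
…
i=4: a=1 ⇒ p=140, q=13
…
i=7: a=2 ⇒ p=2251, q=209
i=8: a=3 ⇒ p=7550, q=701
i=9: a=1 ⇒ p=9801, q=910
(x₁, y₁) = (9801, 910);  9801² − 116·910² = 1 ✓

9801 910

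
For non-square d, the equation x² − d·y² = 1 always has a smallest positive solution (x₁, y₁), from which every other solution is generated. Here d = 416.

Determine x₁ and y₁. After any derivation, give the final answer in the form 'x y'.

5201 255

√416 → a₀=20, period (2,1,1,9,1,1,2,40); ℓ=8 even so k=7
step 0: (20, 1)  from 20·(1,0) + (0,1)
…
step 2: (61, 3)  from 1·(41,2) + (20,1)
…
step 4: (979, 48)  from 9·(102,5) + (61,3)
…
step 6: (2060, 101)  from 1·(1081,53) + (979,48)
step 7: (5201, 255)  from 2·(2060,101) + (1081,53)
fundamental: x₁=5201, y₁=255  (since 27050401 − 416·65025 = 1)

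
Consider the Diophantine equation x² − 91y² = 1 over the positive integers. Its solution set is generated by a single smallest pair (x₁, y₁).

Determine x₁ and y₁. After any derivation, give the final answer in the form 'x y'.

√91 = [9; 1,1,5,1,5,1,1,18, …], period ℓ=8 (even) → k=7
step 0: (9, 1)  from 9·(1,0) + (0,1)
step 1: (10, 1)  from 1·(9,1) + (1,0)
step 2: (19, 2)  from 1·(10,1) + (9,1)
step 3: (105, 11)  from 5·(19,2) + (10,1)
…
step 6: (849, 89)  from 1·(725,76) + (124,13)
step 7: (1574, 165)  from 1·(849,89) + (725,76)
(x₁, y₁) = (1574, 165);  1574² − 91·165² = 1 ✓

1574 165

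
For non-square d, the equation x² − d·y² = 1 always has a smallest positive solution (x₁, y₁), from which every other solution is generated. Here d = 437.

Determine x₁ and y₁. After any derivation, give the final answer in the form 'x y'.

4599 220

[20; 1,9,2,9,1,40] for √437; ℓ=6 ⇒ convergent index 5
step 0: (20, 1)  from 20·(1,0) + (0,1)
step 1: (21, 1)  from 1·(20,1) + (1,0)
…
step 3: (439, 21)  from 2·(209,10) + (21,1)
step 4: (4160, 199)  from 9·(439,21) + (209,10)
step 5: (4599, 220)  from 1·(4160,199) + (439,21)
fundamental: x₁=4599, y₁=220  (since 21150801 − 437·48400 = 1)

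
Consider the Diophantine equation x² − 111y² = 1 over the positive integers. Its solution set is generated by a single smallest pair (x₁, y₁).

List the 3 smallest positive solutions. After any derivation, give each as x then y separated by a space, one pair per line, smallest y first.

295 28
174049 16520
102688615 9746772

√111 = [10; 1,1,6,1,1,20, …], period ℓ=6 (even) → k=5
a_0=10:  p_0=10·1+0=10,  q_0=10·0+1=1
a_1=1:  p_1=1·10+1=11,  q_1=1·1+0=1
…
a_4=1:  p_4=1·137+21=158,  q_4=1·13+2=15
a_5=1:  p_5=1·158+137=295,  q_5=1·15+13=28
→ (295, 28).  Check: 295²=87025, 111·28²=87024, difference 1.
(x_2, y_2) = (295·295 + 111·28·28, 295·28 + 28·295) = (174049, 16520)
(x_3, y_3) = (295·174049 + 111·28·16520, 295·16520 + 28·174049) = (102688615, 9746772)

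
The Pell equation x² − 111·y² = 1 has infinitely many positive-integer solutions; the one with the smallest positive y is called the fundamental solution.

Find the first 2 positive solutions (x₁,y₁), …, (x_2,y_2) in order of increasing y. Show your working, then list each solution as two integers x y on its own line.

[10; 1,1,6,1,1,20] for √111; ℓ=6 ⇒ convergent index 5
step 0: (10, 1)  from 10·(1,0) + (0,1)
step 1: (11, 1)  from 1·(10,1) + (1,0)
step 2: (21, 2)  from 1·(11,1) + (10,1)
…
step 4: (158, 15)  from 1·(137,13) + (21,2)
step 5: (295, 28)  from 1·(158,15) + (137,13)
(x₁, y₁) = (295, 28);  295² − 111·28² = 1 ✓
n=2: (295,28)∘(295,28) = (295·295+111·28·28, 295·28+28·295) = (174049,16520)

295 28
174049 16520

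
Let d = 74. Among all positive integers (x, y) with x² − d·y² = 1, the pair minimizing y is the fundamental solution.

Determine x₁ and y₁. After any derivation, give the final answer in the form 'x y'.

3699 430

√74 → a₀=8, period (1,1,1,1,16); ℓ=5 odd so k=9
k=0  a_k=8  p_k/q_k = 8/1
…
k=2  a_k=1  p_k/q_k = 17/2
…
k=4  a_k=1  p_k/q_k = 43/5
k=5  a_k=16  p_k/q_k = 714/83
k=6  a_k=1  p_k/q_k = 757/88
…
k=8  a_k=1  p_k/q_k = 2228/259
k=9  a_k=1  p_k/q_k = 3699/430
→ (3699, 430).  Check: 3699²=13682601, 74·430²=13682600, difference 1.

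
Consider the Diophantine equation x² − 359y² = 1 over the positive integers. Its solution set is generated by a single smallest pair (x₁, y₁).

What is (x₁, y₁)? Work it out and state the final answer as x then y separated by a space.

√359 = [18; 1,17,1,36, …], period ℓ=4 (even) → k=3
a_0=18:  p_0=18·1+0=18,  q_0=18·0+1=1
a_1=1:  p_1=1·18+1=19,  q_1=1·1+0=1
a_2=17:  p_2=17·19+18=341,  q_2=17·1+1=18
a_3=1:  p_3=1·341+19=360,  q_3=1·18+1=19
→ (360, 19).  Check: 360²=129600, 359·19²=129599, difference 1.

360 19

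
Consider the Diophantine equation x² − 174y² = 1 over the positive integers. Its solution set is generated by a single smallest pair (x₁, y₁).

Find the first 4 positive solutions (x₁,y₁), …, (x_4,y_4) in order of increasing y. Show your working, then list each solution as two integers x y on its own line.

1451 110
4210801 319220
12219743051 926376330
35461690123201 2688343790440

√174 = [13; 5,4,5,26, …], period ℓ=4 (even) → k=3
step 0: (13, 1)  from 13·(1,0) + (0,1)
step 1: (66, 5)  from 5·(13,1) + (1,0)
step 2: (277, 21)  from 4·(66,5) + (13,1)
step 3: (1451, 110)  from 5·(277,21) + (66,5)
(x₁, y₁) = (1451, 110);  1451² − 174·110² = 1 ✓
k=2:  x_2 = 1451·1451+174·110·110 = 4210801,  y_2 = 1451·110+110·1451 = 319220
k=3:  x_3 = 1451·4210801+174·110·319220 = 12219743051,  y_3 = 1451·319220+110·4210801 = 926376330
k=4:  x_4 = 1451·12219743051+174·110·926376330 = 35461690123201,  y_4 = 1451·926376330+110·12219743051 = 2688343790440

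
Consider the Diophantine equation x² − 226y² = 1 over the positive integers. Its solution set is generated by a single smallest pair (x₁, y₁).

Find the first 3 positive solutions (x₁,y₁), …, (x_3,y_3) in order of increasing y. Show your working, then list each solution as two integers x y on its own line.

√226 = [15; 30, …], period ℓ=1 (odd) → k=1
a_0=15:  p_0=15·1+0=15,  q_0=15·0+1=1
a_1=30:  p_1=30·15+1=451,  q_1=30·1+0=30
(x₁, y₁) = (451, 30);  451² − 226·30² = 1 ✓
k=2:  x_2 = 451·451+226·30·30 = 406801,  y_2 = 451·30+30·451 = 27060
k=3:  x_3 = 451·406801+226·30·27060 = 366934051,  y_3 = 451·27060+30·406801 = 24408090

451 30
406801 27060
366934051 24408090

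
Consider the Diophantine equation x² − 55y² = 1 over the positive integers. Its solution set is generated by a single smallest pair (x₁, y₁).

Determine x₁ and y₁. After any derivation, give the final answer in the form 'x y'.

89 12

√55 = [7; 2,2,2,14, …], period ℓ=4 (even) → k=3
k=0  a_k=7  p_k/q_k = 7/1
…
k=2  a_k=2  p_k/q_k = 37/5
k=3  a_k=2  p_k/q_k = 89/12
fundamental: x₁=89, y₁=12  (since 7921 − 55·144 = 1)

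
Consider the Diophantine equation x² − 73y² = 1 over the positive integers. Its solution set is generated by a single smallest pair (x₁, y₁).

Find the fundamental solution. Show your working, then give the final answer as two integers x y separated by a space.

2281249 267000

d=73: √d = [8; 1,1,5,5,1,1,16] (ℓ=7, odd), read p_13/q_13
step 0: (8, 1)  from 8·(1,0) + (0,1)
step 1: (9, 1)  from 1·(8,1) + (1,0)
step 2: (17, 2)  from 1·(9,1) + (8,1)
…
step 4: (487, 57)  from 5·(94,11) + (17,2)
step 5: (581, 68)  from 1·(487,57) + (94,11)
step 6: (1068, 125)  from 1·(581,68) + (487,57)
…
step 12: (1241008, 145249)  from 1·(1040241,121751) + (200767,23498)
step 13: (2281249, 267000)  from 1·(1241008,145249) + (1040241,121751)
(x₁, y₁) = (2281249, 267000);  2281249² − 73·267000² = 1 ✓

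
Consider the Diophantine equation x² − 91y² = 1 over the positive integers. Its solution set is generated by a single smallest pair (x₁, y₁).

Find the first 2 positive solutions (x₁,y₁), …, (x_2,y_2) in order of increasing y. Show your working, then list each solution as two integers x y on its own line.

1574 165
4954951 519420

√91 → a₀=9, period (1,1,5,1,5,1,1,18); ℓ=8 even so k=7
i=0: a=9 ⇒ p=9, q=1
i=1: a=1 ⇒ p=10, q=1
i=2: a=1 ⇒ p=19, q=2
i=3: a=5 ⇒ p=105, q=11
i=4: a=1 ⇒ p=124, q=13
i=5: a=5 ⇒ p=725, q=76
i=6: a=1 ⇒ p=849, q=89
i=7: a=1 ⇒ p=1574, q=165
fundamental: x₁=1574, y₁=165  (since 2477476 − 91·27225 = 1)
k=2:  x_2 = 1574·1574+91·165·165 = 4954951,  y_2 = 1574·165+165·1574 = 519420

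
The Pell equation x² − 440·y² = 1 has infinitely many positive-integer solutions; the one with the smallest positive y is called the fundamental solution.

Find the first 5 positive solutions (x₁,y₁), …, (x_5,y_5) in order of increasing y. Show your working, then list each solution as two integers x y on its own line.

[20; 1,40] for √440; ℓ=2 ⇒ convergent index 1
k=0  a_k=20  p_k/q_k = 20/1
k=1  a_k=1  p_k/q_k = 21/1
(x₁, y₁) = (21, 1);  21² − 440·1² = 1 ✓
(x_2, y_2) = (21·21 + 440·1·1, 21·1 + 1·21) = (881, 42)
(x_3, y_3) = (21·881 + 440·1·42, 21·42 + 1·881) = (36981, 1763)
(x_4, y_4) = (21·36981 + 440·1·1763, 21·1763 + 1·36981) = (1552321, 74004)
(x_5, y_5) = (21·1552321 + 440·1·74004, 21·74004 + 1·1552321) = (65160501, 3106405)

21 1
881 42
36981 1763
1552321 74004
65160501 3106405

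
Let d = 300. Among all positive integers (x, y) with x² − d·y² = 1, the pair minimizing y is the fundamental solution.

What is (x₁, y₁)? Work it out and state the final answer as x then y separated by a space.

1351 78

√300 = [17; 3,8,3,34, …], period ℓ=4 (even) → k=3
k=0  a_k=17  p_k/q_k = 17/1
…
k=2  a_k=8  p_k/q_k = 433/25
k=3  a_k=3  p_k/q_k = 1351/78
fundamental: x₁=1351, y₁=78  (since 1825201 − 300·6084 = 1)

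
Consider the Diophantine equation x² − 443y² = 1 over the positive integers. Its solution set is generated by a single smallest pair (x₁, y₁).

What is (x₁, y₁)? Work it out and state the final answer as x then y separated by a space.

[21; 21,42] for √443; ℓ=2 ⇒ convergent index 1
i=0: a=21 ⇒ p=21, q=1
i=1: a=21 ⇒ p=442, q=21
→ (442, 21).  Check: 442²=195364, 443·21²=195363, difference 1.

442 21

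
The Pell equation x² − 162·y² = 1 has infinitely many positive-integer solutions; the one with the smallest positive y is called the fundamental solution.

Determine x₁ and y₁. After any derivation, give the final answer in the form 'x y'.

19601 1540

d=162: √d = [12; 1,2,1,2,12,2,1,2,1,24] (ℓ=10, even), read p_9/q_9
a_0=12:  p_0=12·1+0=12,  q_0=12·0+1=1
…
a_2=2:  p_2=2·13+12=38,  q_2=2·1+1=3
…
a_4=2:  p_4=2·51+38=140,  q_4=2·4+3=11
…
a_8=2:  p_8=2·5333+3602=14268,  q_8=2·419+283=1121
a_9=1:  p_9=1·14268+5333=19601,  q_9=1·1121+419=1540
→ (19601, 1540).  Check: 19601²=384199201, 162·1540²=384199200, difference 1.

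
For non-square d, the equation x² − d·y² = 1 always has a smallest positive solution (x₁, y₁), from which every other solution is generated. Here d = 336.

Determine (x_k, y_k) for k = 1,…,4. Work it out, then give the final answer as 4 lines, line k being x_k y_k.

√336 = [18; 3,36, …], period ℓ=2 (even) → k=1
k=0  a_k=18  p_k/q_k = 18/1
k=1  a_k=3  p_k/q_k = 55/3
→ (55, 3).  Check: 55²=3025, 336·3²=3024, difference 1.
(x_2, y_2) = (55·55 + 336·3·3, 55·3 + 3·55) = (6049, 330)
(x_3, y_3) = (55·6049 + 336·3·330, 55·330 + 3·6049) = (665335, 36297)
(x_4, y_4) = (55·665335 + 336·3·36297, 55·36297 + 3·665335) = (73180801, 3992340)

55 3
6049 330
665335 36297
73180801 3992340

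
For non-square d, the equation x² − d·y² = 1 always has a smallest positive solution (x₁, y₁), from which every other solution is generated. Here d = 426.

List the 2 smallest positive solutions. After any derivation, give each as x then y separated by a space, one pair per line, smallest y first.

√426 → a₀=20, period (1,1,1,3,2,6,2,3,1,1,1,40); ℓ=12 even so k=11
i=0: a=20 ⇒ p=20, q=1
i=1: a=1 ⇒ p=21, q=1
i=2: a=1 ⇒ p=41, q=2
i=3: a=1 ⇒ p=62, q=3
i=4: a=3 ⇒ p=227, q=11
i=5: a=2 ⇒ p=516, q=25
i=6: a=6 ⇒ p=3323, q=161
i=7: a=2 ⇒ p=7162, q=347
…
i=9: a=1 ⇒ p=31971, q=1549
i=10: a=1 ⇒ p=56780, q=2751
i=11: a=1 ⇒ p=88751, q=4300
(x₁, y₁) = (88751, 4300);  88751² − 426·4300² = 1 ✓
(x_2, y_2) = (88751·88751 + 426·4300·4300, 88751·4300 + 4300·88751) = (15753480001, 763258600)

88751 4300
15753480001 763258600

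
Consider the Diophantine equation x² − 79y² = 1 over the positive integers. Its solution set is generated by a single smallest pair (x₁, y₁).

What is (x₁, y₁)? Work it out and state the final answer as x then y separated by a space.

80 9

√79 = [8; 1,7,1,16, …], period ℓ=4 (even) → k=3
k=0  a_k=8  p_k/q_k = 8/1
k=1  a_k=1  p_k/q_k = 9/1
k=2  a_k=7  p_k/q_k = 71/8
k=3  a_k=1  p_k/q_k = 80/9
(x₁, y₁) = (80, 9);  80² − 79·9² = 1 ✓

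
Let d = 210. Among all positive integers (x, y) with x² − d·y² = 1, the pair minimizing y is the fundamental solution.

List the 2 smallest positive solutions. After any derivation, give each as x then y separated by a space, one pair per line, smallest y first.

d=210: √d = [14; 2,28] (ℓ=2, even), read p_1/q_1
a_0=14:  p_0=14·1+0=14,  q_0=14·0+1=1
a_1=2:  p_1=2·14+1=29,  q_1=2·1+0=2
(x₁, y₁) = (29, 2);  29² − 210·2² = 1 ✓
(29+2√210)^2 = 1681 + 116√210

29 2
1681 116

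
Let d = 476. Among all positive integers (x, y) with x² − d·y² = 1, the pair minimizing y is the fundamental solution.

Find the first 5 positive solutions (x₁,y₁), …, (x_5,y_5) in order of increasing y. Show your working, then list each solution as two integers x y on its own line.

28799 1320
1658764801 76029360
95541534979199 4379139075960
5503001330073139201 252229652421114720
316961870514011136719999 14527923515772226566600

[21; 1,4,2,10,2,4,1,42] for √476; ℓ=8 ⇒ convergent index 7
i=0: a=21 ⇒ p=21, q=1
i=1: a=1 ⇒ p=22, q=1
…
i=5: a=2 ⇒ p=5258, q=241
i=6: a=4 ⇒ p=23541, q=1079
i=7: a=1 ⇒ p=28799, q=1320
→ (28799, 1320).  Check: 28799²=829382401, 476·1320²=829382400, difference 1.
(28799+1320√476)^2 = 1658764801 + 76029360√476
(28799+1320√476)^3 = 95541534979199 + 4379139075960√476
(28799+1320√476)^4 = 5503001330073139201 + 252229652421114720√476
(28799+1320√476)^5 = 316961870514011136719999 + 14527923515772226566600√476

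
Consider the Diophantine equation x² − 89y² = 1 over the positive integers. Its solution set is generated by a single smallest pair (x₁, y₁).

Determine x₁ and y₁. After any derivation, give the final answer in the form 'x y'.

500001 53000

d=89: √d = [9; 2,3,3,2,18] (ℓ=5, odd), read p_9/q_9
k=0  a_k=9  p_k/q_k = 9/1
k=1  a_k=2  p_k/q_k = 19/2
k=2  a_k=3  p_k/q_k = 66/7
k=3  a_k=3  p_k/q_k = 217/23
k=4  a_k=2  p_k/q_k = 500/53
k=5  a_k=18  p_k/q_k = 9217/977
k=6  a_k=2  p_k/q_k = 18934/2007
…
k=8  a_k=3  p_k/q_k = 216991/23001
k=9  a_k=2  p_k/q_k = 500001/53000
fundamental: x₁=500001, y₁=53000  (since 250001000001 − 89·2809000000 = 1)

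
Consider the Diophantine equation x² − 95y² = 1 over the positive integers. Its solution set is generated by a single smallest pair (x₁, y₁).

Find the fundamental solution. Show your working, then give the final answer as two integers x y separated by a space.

39 4

[9; 1,2,1,18] for √95; ℓ=4 ⇒ convergent index 3
a_0=9:  p_0=9·1+0=9,  q_0=9·0+1=1
…
a_2=2:  p_2=2·10+9=29,  q_2=2·1+1=3
a_3=1:  p_3=1·29+10=39,  q_3=1·3+1=4
→ (39, 4).  Check: 39²=1521, 95·4²=1520, difference 1.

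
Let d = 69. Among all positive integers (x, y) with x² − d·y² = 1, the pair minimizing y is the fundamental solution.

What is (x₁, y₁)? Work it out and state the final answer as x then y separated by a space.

7775 936

√69 → a₀=8, period (3,3,1,4,1,3,3,16); ℓ=8 even so k=7
step 0: (8, 1)  from 8·(1,0) + (0,1)
…
step 3: (108, 13)  from 1·(83,10) + (25,3)
step 4: (515, 62)  from 4·(108,13) + (83,10)
step 5: (623, 75)  from 1·(515,62) + (108,13)
step 6: (2384, 287)  from 3·(623,75) + (515,62)
step 7: (7775, 936)  from 3·(2384,287) + (623,75)
→ (7775, 936).  Check: 7775²=60450625, 69·936²=60450624, difference 1.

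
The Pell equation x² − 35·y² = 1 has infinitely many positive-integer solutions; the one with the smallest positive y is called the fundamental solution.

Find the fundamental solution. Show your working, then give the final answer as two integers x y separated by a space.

[5; 1,10] for √35; ℓ=2 ⇒ convergent index 1
a_0=5:  p_0=5·1+0=5,  q_0=5·0+1=1
a_1=1:  p_1=1·5+1=6,  q_1=1·1+0=1
(x₁, y₁) = (6, 1);  6² − 35·1² = 1 ✓

6 1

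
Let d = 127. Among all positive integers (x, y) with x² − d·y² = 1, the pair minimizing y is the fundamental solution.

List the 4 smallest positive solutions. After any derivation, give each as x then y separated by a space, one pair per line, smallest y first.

d=127: √d = [11; 3,1,2,2,7,11,7,2,2,1,3,22] (ℓ=12, even), read p_11/q_11
k=0  a_k=11  p_k/q_k = 11/1
k=1  a_k=3  p_k/q_k = 34/3
k=2  a_k=1  p_k/q_k = 45/4
k=3  a_k=2  p_k/q_k = 124/11
k=4  a_k=2  p_k/q_k = 293/26
…
k=9  a_k=2  p_k/q_k = 906941/80478
k=10  a_k=1  p_k/q_k = 1274561/113099
k=11  a_k=3  p_k/q_k = 4730624/419775
(x₁, y₁) = (4730624, 419775);  4730624² − 127·419775² = 1 ✓
n=2: (4730624,419775)∘(4730624,419775) = (4730624·4730624+127·419775·419775, 4730624·419775+419775·4730624) = (44757606858751,3971595379200)
n=3: (44757606858751,3971595379200)∘(4730624,419775) = (4730624·44757606858751+127·419775·3971595379200, 4730624·3971595379200+419775·44757606858751) = (423462818377139450624,37576248838264821825)
n=4: (423462818377139450624,37576248838264821825)∘(4730624,419775) = (4730624·423462818377139450624+127·419775·37576248838264821825, 4730624·37576248838264821825+419775·423462818377139450624) = (4006486743445029115330560001,355518209168531397366758400)

4730624 419775
44757606858751 3971595379200
423462818377139450624 37576248838264821825
4006486743445029115330560001 355518209168531397366758400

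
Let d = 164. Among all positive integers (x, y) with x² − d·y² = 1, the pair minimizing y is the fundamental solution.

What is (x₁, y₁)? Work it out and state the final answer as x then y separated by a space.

2049 160

[12; 1,4,6,4,1,24] for √164; ℓ=6 ⇒ convergent index 5
step 0: (12, 1)  from 12·(1,0) + (0,1)
step 1: (13, 1)  from 1·(12,1) + (1,0)
step 2: (64, 5)  from 4·(13,1) + (12,1)
step 3: (397, 31)  from 6·(64,5) + (13,1)
step 4: (1652, 129)  from 4·(397,31) + (64,5)
step 5: (2049, 160)  from 1·(1652,129) + (397,31)
(x₁, y₁) = (2049, 160);  2049² − 164·160² = 1 ✓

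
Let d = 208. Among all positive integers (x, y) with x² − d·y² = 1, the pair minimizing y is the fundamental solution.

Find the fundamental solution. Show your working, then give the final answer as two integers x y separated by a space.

649 45

√208 → a₀=14, period (2,2,1,2,2,28); ℓ=6 even so k=5
k=0  a_k=14  p_k/q_k = 14/1
k=1  a_k=2  p_k/q_k = 29/2
k=2  a_k=2  p_k/q_k = 72/5
k=3  a_k=1  p_k/q_k = 101/7
k=4  a_k=2  p_k/q_k = 274/19
k=5  a_k=2  p_k/q_k = 649/45
(x₁, y₁) = (649, 45);  649² − 208·45² = 1 ✓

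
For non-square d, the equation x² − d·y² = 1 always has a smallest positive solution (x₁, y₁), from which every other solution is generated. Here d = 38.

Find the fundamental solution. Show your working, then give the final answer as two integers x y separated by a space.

√38 → a₀=6, period (6,12); ℓ=2 even so k=1
i=0: a=6 ⇒ p=6, q=1
i=1: a=6 ⇒ p=37, q=6
fundamental: x₁=37, y₁=6  (since 1369 − 38·36 = 1)

37 6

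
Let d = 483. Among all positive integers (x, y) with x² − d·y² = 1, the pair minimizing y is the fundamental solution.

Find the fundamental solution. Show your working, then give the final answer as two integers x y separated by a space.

d=483: √d = [21; 1,42] (ℓ=2, even), read p_1/q_1
step 0: (21, 1)  from 21·(1,0) + (0,1)
step 1: (22, 1)  from 1·(21,1) + (1,0)
→ (22, 1).  Check: 22²=484, 483·1²=483, difference 1.

22 1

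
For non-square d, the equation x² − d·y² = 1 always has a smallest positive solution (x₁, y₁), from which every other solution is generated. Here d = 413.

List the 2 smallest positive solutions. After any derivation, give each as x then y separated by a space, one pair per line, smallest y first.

113399 5580
25718666401 1265532840

d=413: √d = [20; 3,9,1,4,1,9,3,40] (ℓ=8, even), read p_7/q_7
a_0=20:  p_0=20·1+0=20,  q_0=20·0+1=1
…
a_3=1:  p_3=1·569+61=630,  q_3=1·28+3=31
…
a_6=9:  p_6=9·3719+3089=36560,  q_6=9·183+152=1799
a_7=3:  p_7=3·36560+3719=113399,  q_7=3·1799+183=5580
→ (113399, 5580).  Check: 113399²=12859333201, 413·5580²=12859333200, difference 1.
(x_2, y_2) = (113399·113399 + 413·5580·5580, 113399·5580 + 5580·113399) = (25718666401, 1265532840)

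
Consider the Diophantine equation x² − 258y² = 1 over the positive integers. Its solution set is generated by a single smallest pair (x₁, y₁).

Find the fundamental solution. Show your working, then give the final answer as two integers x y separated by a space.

257 16

d=258: √d = [16; 16,32] (ℓ=2, even), read p_1/q_1
i=0: a=16 ⇒ p=16, q=1
i=1: a=16 ⇒ p=257, q=16
(x₁, y₁) = (257, 16);  257² − 258·16² = 1 ✓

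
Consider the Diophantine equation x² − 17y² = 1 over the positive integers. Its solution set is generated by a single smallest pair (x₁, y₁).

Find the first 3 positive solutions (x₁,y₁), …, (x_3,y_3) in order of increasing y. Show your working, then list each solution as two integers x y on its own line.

33 8
2177 528
143649 34840

d=17: √d = [4; 8] (ℓ=1, odd), read p_1/q_1
a_0=4:  p_0=4·1+0=4,  q_0=4·0+1=1
a_1=8:  p_1=8·4+1=33,  q_1=8·1+0=8
(x₁, y₁) = (33, 8);  33² − 17·8² = 1 ✓
(33+8√17)^2 = 2177 + 528√17
(33+8√17)^3 = 143649 + 34840√17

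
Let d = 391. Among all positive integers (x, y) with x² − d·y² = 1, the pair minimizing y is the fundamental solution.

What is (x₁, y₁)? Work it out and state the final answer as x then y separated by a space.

7338680 371133

√391 = [19; 1,3,2,2,1,…,3,1,38, …], period ℓ=16 (even) → k=15
a_0=19:  p_0=19·1+0=19,  q_0=19·0+1=1
…
a_6=1:  p_6=1·613+435=1048,  q_6=1·31+22=53
…
a_8=19:  p_8=19·2709+1048=52519,  q_8=19·137+53=2656
a_9=2:  p_9=2·52519+2709=107747,  q_9=2·2656+137=5449
…
a_12=2:  p_12=2·268013+160266=696292,  q_12=2·13554+8105=35213
a_13=2:  p_13=2·696292+268013=1660597,  q_13=2·35213+13554=83980
a_14=3:  p_14=3·1660597+696292=5678083,  q_14=3·83980+35213=287153
a_15=1:  p_15=1·5678083+1660597=7338680,  q_15=1·287153+83980=371133
(x₁, y₁) = (7338680, 371133);  7338680² − 391·371133² = 1 ✓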